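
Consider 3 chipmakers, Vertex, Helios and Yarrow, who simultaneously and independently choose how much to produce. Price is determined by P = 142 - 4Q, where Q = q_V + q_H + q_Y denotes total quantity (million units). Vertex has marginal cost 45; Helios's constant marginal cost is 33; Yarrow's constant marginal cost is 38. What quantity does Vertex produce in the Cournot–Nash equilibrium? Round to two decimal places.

4.88

Vertex's profit: π_V = (142 - 4Q)q_V - (45q_V). Setting ∂π_V/∂q_V = 0: 97 - 8q_V - 4(q_H + q_Y) = 0.
Helios's first-order condition: 109 - 8q_H - 4(q_V + q_Y) = 0.
Yarrow's profit: π_Y = (142 - 4Q)q_Y - (38q_Y). Setting ∂π_Y/∂q_Y = 0: 104 - 8q_Y - 4(q_V + q_H) = 0.
Adding the 3 conditions: 310 − 8Q − 8Q = 0, i.e. Q = 155/8.
Back-substituting: q_V = (97 − 155/2)/4 = 39/8, q_H = (109 − 155/2)/4 = 63/8, q_Y = (104 − 155/2)/4 = 53/8.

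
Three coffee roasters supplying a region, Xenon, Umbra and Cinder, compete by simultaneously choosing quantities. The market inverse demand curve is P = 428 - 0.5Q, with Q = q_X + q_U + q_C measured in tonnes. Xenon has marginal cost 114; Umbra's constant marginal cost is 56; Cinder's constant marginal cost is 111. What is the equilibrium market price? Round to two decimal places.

177.25

Xenon's profit: π_X = (428 - 0.5Q)q_X - (114q_X). Setting ∂π_X/∂q_X = 0: 314 - q_X - (1/2)(q_U + q_C) = 0.
Umbra's profit: π_U = (428 - 0.5Q)q_U - (56q_U). Setting ∂π_U/∂q_U = 0: 372 - q_U - (1/2)(q_X + q_C) = 0.
Cinder's profit: π_C = (428 - 0.5Q)q_C - (111q_C). Setting ∂π_C/∂q_C = 0: 317 - q_C - (1/2)(q_X + q_U) = 0.
Adding the 3 conditions: 1003 − Q − Q = 0, i.e. Q = 1003/2.
Back-substituting: q_X = (314 − 1003/4)/(1/2) = 253/2, q_U = (372 − 1003/4)/(1/2) = 485/2, q_C = (317 − 1003/4)/(1/2) = 265/2.
Total output Q = 1003/2, so price P = 428 - (1/2)·(1003/2) = 709/4.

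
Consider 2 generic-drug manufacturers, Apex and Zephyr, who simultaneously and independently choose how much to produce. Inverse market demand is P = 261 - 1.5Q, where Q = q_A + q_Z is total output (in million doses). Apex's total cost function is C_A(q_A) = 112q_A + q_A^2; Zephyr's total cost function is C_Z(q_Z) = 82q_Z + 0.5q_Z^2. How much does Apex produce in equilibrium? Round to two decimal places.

Apex's profit: π_A = (261 - 1.5Q)q_A - (112q_A + q_A²). Setting ∂π_A/∂q_A = 0: 149 - 5q_A - (3/2)(q_Z) = 0.
Zephyr's first-order condition: 179 - 4q_Z - (3/2)(q_A) = 0.
So q_A = (149 - (3/2)q_Z)/5 and q_Z = (179 - (3/2)q_A)/4.
Solving the pair: q_A = 1310/71, q_Z = 37.8310.

18.45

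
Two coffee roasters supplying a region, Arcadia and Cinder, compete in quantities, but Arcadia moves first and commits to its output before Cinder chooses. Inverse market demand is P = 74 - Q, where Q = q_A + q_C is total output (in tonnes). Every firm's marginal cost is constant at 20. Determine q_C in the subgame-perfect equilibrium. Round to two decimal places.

Solve by backward induction. Given q_A, the follower Cinder maximises π_C = (74 - q_A - q_C)q_C - 20q_C.
Setting the follower's marginal profit to zero, 54 - q_A - 2q_C = 0, i.e. q_C = (54 - q_A)/2.
Arcadia substitutes q_C(q_A) into its own profit: π_A = q_A(74 - q_A - (54 - q_A)/2) - 20q_A = (47 - (1/2)q_A)q_A - 20q_A.
Maximising: ∂π_A/∂q_A = 27 - q_A = 0, giving q_A = 27.
Then q_C = (54 - 27)/2 = 27/2.

13.50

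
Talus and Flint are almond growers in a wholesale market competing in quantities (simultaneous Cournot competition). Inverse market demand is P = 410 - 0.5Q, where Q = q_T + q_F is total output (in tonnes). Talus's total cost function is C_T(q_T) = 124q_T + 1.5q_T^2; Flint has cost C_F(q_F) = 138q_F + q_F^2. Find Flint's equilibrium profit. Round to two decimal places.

Talus's profit: π_T = (410 - 0.5Q)q_T - (124q_T + (3/2)q_T²). Setting ∂π_T/∂q_T = 0: 286 - 4q_T - (1/2)(q_F) = 0.
Flint's profit: π_F = (410 - 0.5Q)q_F - (138q_F + q_F²). Setting ∂π_F/∂q_F = 0: 272 - 3q_F - (1/2)(q_T) = 0.
So q_T = (286 - (1/2)q_F)/4 and q_F = (272 - (1/2)q_T)/3.
Solving the pair: q_T = 61.4468, q_F = 80.4255.
Price P = 410 - (1/2)·141.8723 = 339.0638.
Flint's profit: 339.0638·80.4255 - 138·80.4255 - 80.4255² = 9702.3993.

9702.40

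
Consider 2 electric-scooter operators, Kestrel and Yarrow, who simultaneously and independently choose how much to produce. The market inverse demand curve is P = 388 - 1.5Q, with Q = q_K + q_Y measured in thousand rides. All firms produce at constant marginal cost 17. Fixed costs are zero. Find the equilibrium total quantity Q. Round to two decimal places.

164.89

A representative firm's profit is π_i = q_i(388 - 1.5Q) - 17q_i.
Setting ∂π_i/∂q_i = 0 with rivals' quantities fixed: 371 - 3q_i - (3/2)q_j = 0.
With identical firms every q_j equals q_i, so q_j = q_i and 371 = (9/2)q_i, giving q_i = 742/9.
Total output Q = 742/9 + 742/9 = 1484/9.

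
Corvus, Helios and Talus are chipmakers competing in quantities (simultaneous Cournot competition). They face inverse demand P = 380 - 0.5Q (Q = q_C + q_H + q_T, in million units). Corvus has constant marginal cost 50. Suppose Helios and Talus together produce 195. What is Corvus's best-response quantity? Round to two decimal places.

232.50

With rivals' combined output fixed at 195, Corvus's profit is π_C = (380 - (1/2)·195 - (1/2)q_C)q_C - (50q_C) = (565/2 - (1/2)q_C)q_C - (50q_C).
∂π_C/∂q_C = 465/2 - q_C = 0, so q_C = 465/2.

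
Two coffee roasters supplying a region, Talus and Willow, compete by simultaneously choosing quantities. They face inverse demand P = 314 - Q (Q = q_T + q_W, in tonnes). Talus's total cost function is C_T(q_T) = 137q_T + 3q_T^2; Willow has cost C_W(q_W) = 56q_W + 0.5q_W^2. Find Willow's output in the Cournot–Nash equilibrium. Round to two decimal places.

82.04

Talus's profit: π_T = (314 - Q)q_T - (137q_T + 3q_T²). Setting ∂π_T/∂q_T = 0: 177 - 8q_T - (q_W) = 0.
Willow's profit: π_W = (314 - Q)q_W - (56q_W + (1/2)q_W²). Setting ∂π_W/∂q_W = 0: 258 - 3q_W - (q_T) = 0.
Rearranging gives the reaction functions q_T = (177 - q_W)/8 and q_W = (258 - q_T)/3.
Solving the pair: q_T = 273/23, q_W = 1887/23.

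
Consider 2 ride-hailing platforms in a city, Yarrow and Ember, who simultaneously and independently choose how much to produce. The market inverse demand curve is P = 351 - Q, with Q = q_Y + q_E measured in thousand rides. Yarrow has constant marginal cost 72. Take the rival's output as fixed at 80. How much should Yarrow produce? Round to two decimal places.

99.50

With the rival's output fixed at 80, Yarrow's profit is π_Y = (351 - 80 - q_Y)q_Y - (72q_Y) = (271 - q_Y)q_Y - (72q_Y).
∂π_Y/∂q_Y = 199 - 2q_Y = 0, so q_Y = 199/2.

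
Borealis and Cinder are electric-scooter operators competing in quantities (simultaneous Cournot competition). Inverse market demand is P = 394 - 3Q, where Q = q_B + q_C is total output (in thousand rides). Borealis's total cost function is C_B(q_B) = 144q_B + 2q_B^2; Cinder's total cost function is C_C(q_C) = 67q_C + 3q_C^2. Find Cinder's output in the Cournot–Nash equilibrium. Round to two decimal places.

22.70

Borealis's profit: π_B = (394 - 3Q)q_B - (144q_B + 2q_B²). Setting ∂π_B/∂q_B = 0: 250 - 10q_B - 3(q_C) = 0.
Cinder's first-order condition: 327 - 12q_C - 3(q_B) = 0.
Rearranging gives the reaction functions q_B = (250 - 3q_C)/10 and q_C = (327 - 3q_B)/12.
Substituting one into the other gives q_B = 673/37 and q_C = 840/37.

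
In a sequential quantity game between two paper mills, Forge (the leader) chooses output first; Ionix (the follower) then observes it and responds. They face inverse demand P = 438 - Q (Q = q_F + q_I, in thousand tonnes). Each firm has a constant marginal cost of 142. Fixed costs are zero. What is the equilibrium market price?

Solve by backward induction. Given q_F, the follower Ionix maximises π_I = (438 - q_F - q_I)q_I - 142q_I.
Setting the follower's marginal profit to zero, 296 - q_F - 2q_I = 0, i.e. q_I = (296 - q_F)/2.
Forge substitutes q_I(q_F) into its own profit: π_F = q_F(438 - q_F - (296 - q_F)/2) - 142q_F = (290 - (1/2)q_F)q_F - 142q_F.
The leader's first-order condition 148 - q_F = 0 yields q_F = 148.
Then q_I = (296 - 148)/2 = 74.
Total output Q = 222, so price P = 438 - 222 = 216.

216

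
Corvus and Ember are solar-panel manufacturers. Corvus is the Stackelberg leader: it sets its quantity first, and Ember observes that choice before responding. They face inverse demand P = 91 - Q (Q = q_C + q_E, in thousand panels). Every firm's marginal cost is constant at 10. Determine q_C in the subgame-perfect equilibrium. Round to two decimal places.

40.50

Solve by backward induction. Given q_C, the follower Ember maximises π_E = (91 - q_C - q_E)q_E - 10q_E.
Follower FOC: 81 - q_C - 2q_E = 0, so q_E(q_C) = (81 - q_C)/2.
Corvus substitutes q_E(q_C) into its own profit: π_C = q_C(91 - q_C - (81 - q_C)/2) - 10q_C = (101/2 - (1/2)q_C)q_C - 10q_C.
Leader FOC: 81/2 - q_C = 0, so q_C = 81/2.
Then q_E = (81 - 81/2)/2 = 81/4.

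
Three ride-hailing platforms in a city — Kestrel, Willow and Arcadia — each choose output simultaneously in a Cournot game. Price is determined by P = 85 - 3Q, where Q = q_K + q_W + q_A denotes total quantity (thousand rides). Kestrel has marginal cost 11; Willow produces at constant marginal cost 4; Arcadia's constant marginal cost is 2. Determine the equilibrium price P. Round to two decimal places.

25.50

Kestrel's profit: π_K = (85 - 3Q)q_K - (11q_K). Setting ∂π_K/∂q_K = 0: 74 - 6q_K - 3(q_W + q_A) = 0.
Willow's first-order condition: 81 - 6q_W - 3(q_K + q_A) = 0.
Arcadia's first-order condition: 83 - 6q_A - 3(q_K + q_W) = 0.
Summing all 3 equations gives 238 − 12Q = 0, hence Q = 119/6.
Back-substituting: q_K = (74 − 119/2)/3 = 29/6, q_W = (81 − 119/2)/3 = 43/6, q_A = (83 − 119/2)/3 = 47/6.
Total output Q = 119/6, so price P = 85 - 3·(119/6) = 51/2.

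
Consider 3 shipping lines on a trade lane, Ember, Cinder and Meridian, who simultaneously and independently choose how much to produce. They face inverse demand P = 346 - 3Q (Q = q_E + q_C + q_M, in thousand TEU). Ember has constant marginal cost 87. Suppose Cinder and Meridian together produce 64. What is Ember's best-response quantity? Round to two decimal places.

11.17

With rivals' combined output fixed at 64, Ember's profit is π_E = (346 - 3·64 - 3q_E)q_E - (87q_E) = (154 - 3q_E)q_E - (87q_E).
∂π_E/∂q_E = 67 - 6q_E = 0, so q_E = 67/6.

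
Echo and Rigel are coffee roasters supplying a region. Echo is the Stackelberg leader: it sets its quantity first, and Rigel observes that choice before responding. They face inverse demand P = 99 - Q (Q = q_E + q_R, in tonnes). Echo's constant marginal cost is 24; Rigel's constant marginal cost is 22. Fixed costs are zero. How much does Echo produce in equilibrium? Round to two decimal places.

36.50

The follower Rigel best-responds to any q_E: π_R = (99 - Q)q_R - 22q_R.
Follower FOC: 77 - q_E - 2q_R = 0, so q_R(q_E) = (77 - q_E)/2.
The leader anticipates this reaction. Substituting into P = 99 - Q gives P = 121/2 - (1/2)q_E, so π_E = (121/2 - (1/2)q_E)q_E - 24q_E.
The leader's first-order condition 73/2 - q_E = 0 yields q_E = 73/2.
Then q_R = (77 - 73/2)/2 = 81/4.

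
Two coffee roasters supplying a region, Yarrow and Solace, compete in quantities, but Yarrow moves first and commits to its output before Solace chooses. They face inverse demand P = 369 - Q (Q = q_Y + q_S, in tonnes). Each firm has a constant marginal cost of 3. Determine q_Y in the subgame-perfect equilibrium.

The follower Solace best-responds to any q_Y: π_S = (369 - Q)q_S - 3q_S.
Follower FOC: 366 - q_Y - 2q_S = 0, so q_S(q_Y) = (366 - q_Y)/2.
Yarrow substitutes q_S(q_Y) into its own profit: π_Y = q_Y(369 - q_Y - (366 - q_Y)/2) - 3q_Y = (186 - (1/2)q_Y)q_Y - 3q_Y.
Leader FOC: 183 - q_Y = 0, so q_Y = 183.
Then q_S = (366 - 183)/2 = 183/2.

183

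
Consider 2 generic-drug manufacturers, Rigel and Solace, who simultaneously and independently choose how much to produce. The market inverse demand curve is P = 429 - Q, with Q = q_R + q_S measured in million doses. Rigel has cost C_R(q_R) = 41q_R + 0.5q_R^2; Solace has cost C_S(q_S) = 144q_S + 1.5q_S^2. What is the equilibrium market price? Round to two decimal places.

Rigel's profit: π_R = (429 - Q)q_R - (41q_R + (1/2)q_R²). Setting ∂π_R/∂q_R = 0: 388 - 3q_R - (q_S) = 0.
Solace's first-order condition: 285 - 5q_S - (q_R) = 0.
Rearranging gives the reaction functions q_R = (388 - q_S)/3 and q_S = (285 - q_R)/5.
Solving the pair: q_R = 1655/14, q_S = 467/14.
Total output Q = 1061/7, so price P = 429 - 1061/7 = 1942/7.

277.43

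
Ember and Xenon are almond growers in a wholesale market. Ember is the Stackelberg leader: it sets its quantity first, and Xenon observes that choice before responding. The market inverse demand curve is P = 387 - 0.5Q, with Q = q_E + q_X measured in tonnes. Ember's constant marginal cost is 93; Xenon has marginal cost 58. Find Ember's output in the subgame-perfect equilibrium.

The follower Xenon best-responds to any q_E: π_X = (387 - 0.5Q)q_X - 58q_X.
∂π_X/∂q_X = 329 - (1/2)q_E - q_X = 0 gives the reaction function q_X = (329 - (1/2)q_E).
The leader anticipates this reaction. Substituting into P = 387 - 0.5Q gives P = 445/2 - (1/4)q_E, so π_E = (445/2 - (1/4)q_E)q_E - 93q_E.
The leader's first-order condition 259/2 - (1/2)q_E = 0 yields q_E = 259.
Then q_X = (329 - (1/2)·259) = 399/2.

259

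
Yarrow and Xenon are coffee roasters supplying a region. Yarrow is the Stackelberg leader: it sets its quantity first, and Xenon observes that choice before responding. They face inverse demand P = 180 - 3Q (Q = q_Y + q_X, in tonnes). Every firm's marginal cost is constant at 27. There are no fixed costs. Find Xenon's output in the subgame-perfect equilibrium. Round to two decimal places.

12.75

The follower Xenon best-responds to any q_Y: π_X = (180 - 3Q)q_X - 27q_X.
∂π_X/∂q_X = 153 - 3q_Y - 6q_X = 0 gives the reaction function q_X = (153 - 3q_Y)/6.
Yarrow substitutes q_X(q_Y) into its own profit: π_Y = q_Y(180 - 3q_Y - (153 - 3q_Y)/2) - 27q_Y = (207/2 - (3/2)q_Y)q_Y - 27q_Y.
Leader FOC: 153/2 - 3q_Y = 0, so q_Y = 51/2.
Then q_X = (153 - 3·(51/2))/6 = 51/4.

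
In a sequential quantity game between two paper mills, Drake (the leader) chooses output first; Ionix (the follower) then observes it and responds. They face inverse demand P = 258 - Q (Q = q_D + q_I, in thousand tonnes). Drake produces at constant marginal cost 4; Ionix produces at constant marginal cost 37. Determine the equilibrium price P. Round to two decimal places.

75.75

The follower Ionix best-responds to any q_D: π_I = (258 - Q)q_I - 37q_I.
∂π_I/∂q_I = 221 - q_D - 2q_I = 0 gives the reaction function q_I = (221 - q_D)/2.
The leader anticipates this reaction. Substituting into P = 258 - Q gives P = 295/2 - (1/2)q_D, so π_D = (295/2 - (1/2)q_D)q_D - 4q_D.
Maximising: ∂π_D/∂q_D = 287/2 - q_D = 0, giving q_D = 287/2.
Then q_I = (221 - 287/2)/2 = 155/4.
Total output Q = 729/4, so price P = 258 - 729/4 = 303/4.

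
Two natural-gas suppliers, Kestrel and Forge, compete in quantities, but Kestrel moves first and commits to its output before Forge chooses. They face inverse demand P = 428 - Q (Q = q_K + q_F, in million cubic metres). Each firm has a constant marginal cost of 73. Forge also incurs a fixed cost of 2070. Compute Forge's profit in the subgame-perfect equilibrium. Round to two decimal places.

5806.56

Solve by backward induction. Given q_K, the follower Forge maximises π_F = (428 - q_K - q_F)q_F - 73q_F.
Setting the follower's marginal profit to zero, 355 - q_K - 2q_F = 0, i.e. q_F = (355 - q_K)/2.
Kestrel substitutes q_F(q_K) into its own profit: π_K = q_K(428 - q_K - (355 - q_K)/2) - 73q_K = (501/2 - (1/2)q_K)q_K - 73q_K.
The leader's first-order condition 355/2 - q_K = 0 yields q_K = 355/2.
Then q_F = (355 - 355/2)/2 = 355/4.
Price P = 428 - 1065/4 = 647/4.
Forge's profit: (647/4 - 73)·(355/4) - 2070 = 5806.5625.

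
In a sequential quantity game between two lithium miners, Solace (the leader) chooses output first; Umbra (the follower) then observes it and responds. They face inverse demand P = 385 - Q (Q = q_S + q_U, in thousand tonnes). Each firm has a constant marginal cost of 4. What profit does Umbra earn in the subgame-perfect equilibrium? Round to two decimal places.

9072.56

Solve by backward induction. Given q_S, the follower Umbra maximises π_U = (385 - q_S - q_U)q_U - 4q_U.
Follower FOC: 381 - q_S - 2q_U = 0, so q_U(q_S) = (381 - q_S)/2.
The leader anticipates this reaction. Substituting into P = 385 - Q gives P = 389/2 - (1/2)q_S, so π_S = (389/2 - (1/2)q_S)q_S - 4q_S.
The leader's first-order condition 381/2 - q_S = 0 yields q_S = 381/2.
Then q_U = (381 - 381/2)/2 = 381/4.
Price P = 385 - 1143/4 = 397/4.
Umbra's profit: (397/4 - 4)·(381/4) = 9072.5625.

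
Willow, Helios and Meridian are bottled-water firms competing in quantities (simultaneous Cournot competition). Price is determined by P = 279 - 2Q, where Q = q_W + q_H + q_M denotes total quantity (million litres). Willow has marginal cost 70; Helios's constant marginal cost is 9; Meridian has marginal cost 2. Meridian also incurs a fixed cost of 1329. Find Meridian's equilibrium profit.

Willow's profit: π_W = (279 - 2Q)q_W - (70q_W). Setting ∂π_W/∂q_W = 0: 209 - 4q_W - 2(q_H + q_M) = 0.
Helios's profit: π_H = (279 - 2Q)q_H - (9q_H). Setting ∂π_H/∂q_H = 0: 270 - 4q_H - 2(q_W + q_M) = 0.
Meridian's profit: π_M = (279 - 2Q)q_M - (2q_M). Setting ∂π_M/∂q_M = 0: 277 - 4q_M - 2(q_W + q_H) = 0.
Adding the 3 conditions: 756 − 4Q − 4Q = 0, i.e. Q = 189/2.
Back-substituting: q_W = (209 − 189)/2 = 10, q_H = (270 − 189)/2 = 81/2, q_M = (277 − 189)/2 = 44.
Price P = 279 - 2·(189/2) = 90.
Meridian's profit: (90 - 2)·44 - 1329 = 2543.

2543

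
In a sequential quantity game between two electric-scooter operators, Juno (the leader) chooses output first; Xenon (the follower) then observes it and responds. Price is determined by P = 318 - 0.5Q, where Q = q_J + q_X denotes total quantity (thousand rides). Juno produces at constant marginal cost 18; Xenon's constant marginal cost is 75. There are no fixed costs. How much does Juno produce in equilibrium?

The follower Xenon best-responds to any q_J: π_X = (318 - 0.5Q)q_X - 75q_X.
Follower FOC: 243 - (1/2)q_J - q_X = 0, so q_X(q_J) = (243 - (1/2)q_J).
The leader anticipates this reaction. Substituting into P = 318 - 0.5Q gives P = 393/2 - (1/4)q_J, so π_J = (393/2 - (1/4)q_J)q_J - 18q_J.
Maximising: ∂π_J/∂q_J = 357/2 - (1/2)q_J = 0, giving q_J = 357.
Then q_X = (243 - (1/2)·357) = 129/2.

357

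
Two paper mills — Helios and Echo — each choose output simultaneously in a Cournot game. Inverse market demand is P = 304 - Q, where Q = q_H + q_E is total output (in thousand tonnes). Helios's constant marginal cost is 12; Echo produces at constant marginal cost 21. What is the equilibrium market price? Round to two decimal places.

112.33

Helios's profit: π_H = (304 - Q)q_H - (12q_H). Setting ∂π_H/∂q_H = 0: 292 - 2q_H - (q_E) = 0.
Echo's profit: π_E = (304 - Q)q_E - (21q_E). Setting ∂π_E/∂q_E = 0: 283 - 2q_E - (q_H) = 0.
So q_H = (292 - q_E)/2 and q_E = (283 - q_H)/2.
Solving the pair: q_H = 301/3, q_E = 274/3.
Total output Q = 575/3, so price P = 304 - 575/3 = 337/3.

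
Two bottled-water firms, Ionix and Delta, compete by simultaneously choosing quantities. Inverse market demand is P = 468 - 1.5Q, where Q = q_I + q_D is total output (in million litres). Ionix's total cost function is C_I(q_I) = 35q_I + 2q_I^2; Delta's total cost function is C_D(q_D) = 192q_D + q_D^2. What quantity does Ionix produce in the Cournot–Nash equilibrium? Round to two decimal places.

53.47

Ionix's profit: π_I = (468 - 1.5Q)q_I - (35q_I + 2q_I²). Setting ∂π_I/∂q_I = 0: 433 - 7q_I - (3/2)(q_D) = 0.
Delta's profit: π_D = (468 - 1.5Q)q_D - (192q_D + q_D²). Setting ∂π_D/∂q_D = 0: 276 - 5q_D - (3/2)(q_I) = 0.
So q_I = (433 - (3/2)q_D)/7 and q_D = (276 - (3/2)q_I)/5.
Solving the pair: q_I = 53.4656, q_D = 39.1603.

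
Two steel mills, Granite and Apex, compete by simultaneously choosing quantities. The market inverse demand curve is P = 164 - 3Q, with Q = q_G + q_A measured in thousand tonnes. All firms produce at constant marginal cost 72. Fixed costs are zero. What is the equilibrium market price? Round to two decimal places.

102.67

Each firm earns π_i = (164 - 3Q)q_i - 72q_i.
Setting ∂π_i/∂q_i = 0 with rivals' quantities fixed: 92 - 6q_i - 3q_j = 0.
By symmetry each firm produces the same amount; substituting q_j = q_i yields q_i = 92/9.
Total output Q = 184/9, so price P = 164 - 3·(184/9) = 308/3.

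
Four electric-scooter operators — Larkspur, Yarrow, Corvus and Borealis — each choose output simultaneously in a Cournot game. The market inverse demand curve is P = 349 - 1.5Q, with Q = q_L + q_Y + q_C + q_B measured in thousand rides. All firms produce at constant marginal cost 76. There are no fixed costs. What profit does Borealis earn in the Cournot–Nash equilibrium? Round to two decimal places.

1987.44

A representative firm's profit is π_i = q_i(349 - 1.5Q) - 76q_i.
Setting ∂π_i/∂q_i = 0 with rivals' quantities fixed: 273 - 3q_i - (3/2)·Σ_{j≠i} q_j = 0.
With identical firms every q_j equals q_i, so Σ_{j≠i} q_j = 3q_i and 273 = (15/2)q_i, giving q_i = 182/5.
Price P = 349 - (3/2)·(728/5) = 653/5.
Borealis's profit: (653/5 - 76)·(182/5) = 1987.4400.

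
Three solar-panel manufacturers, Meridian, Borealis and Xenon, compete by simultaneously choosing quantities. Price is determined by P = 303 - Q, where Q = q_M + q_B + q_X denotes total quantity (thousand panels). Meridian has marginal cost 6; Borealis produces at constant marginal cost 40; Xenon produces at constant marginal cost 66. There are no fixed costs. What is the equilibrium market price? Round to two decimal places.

103.75

Meridian's profit: π_M = (303 - Q)q_M - (6q_M). Setting ∂π_M/∂q_M = 0: 297 - 2q_M - (q_B + q_X) = 0.
Borealis's first-order condition: 263 - 2q_B - (q_M + q_X) = 0.
Xenon's first-order condition: 237 - 2q_X - (q_M + q_B) = 0.
Adding the 3 first-order conditions: 797 − 4Q = 0, so Q = 797/4.
Back-substituting: q_M = (297 − 797/4) = 391/4, q_B = (263 − 797/4) = 255/4, q_X = (237 − 797/4) = 151/4.
Total output Q = 797/4, so price P = 303 - 797/4 = 415/4.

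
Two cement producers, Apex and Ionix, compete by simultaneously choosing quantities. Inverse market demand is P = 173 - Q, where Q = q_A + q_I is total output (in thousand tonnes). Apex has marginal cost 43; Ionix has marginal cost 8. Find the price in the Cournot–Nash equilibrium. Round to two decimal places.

74.67

Apex's profit: π_A = (173 - Q)q_A - (43q_A). Setting ∂π_A/∂q_A = 0: 130 - 2q_A - (q_I) = 0.
Ionix's profit: π_I = (173 - Q)q_I - (8q_I). Setting ∂π_I/∂q_I = 0: 165 - 2q_I - (q_A) = 0.
So q_A = (130 - q_I)/2 and q_I = (165 - q_A)/2.
Solving the pair: q_A = 95/3, q_I = 200/3.
Total output Q = 295/3, so price P = 173 - 295/3 = 224/3.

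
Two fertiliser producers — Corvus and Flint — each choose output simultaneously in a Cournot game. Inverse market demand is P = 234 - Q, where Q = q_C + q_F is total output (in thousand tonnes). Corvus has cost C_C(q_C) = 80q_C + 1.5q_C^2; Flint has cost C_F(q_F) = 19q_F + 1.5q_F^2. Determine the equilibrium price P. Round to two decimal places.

Corvus's profit: π_C = (234 - Q)q_C - (80q_C + (3/2)q_C²). Setting ∂π_C/∂q_C = 0: 154 - 5q_C - (q_F) = 0.
Flint's first-order condition: 215 - 5q_F - (q_C) = 0.
Rearranging gives the reaction functions q_C = (154 - q_F)/5 and q_F = (215 - q_C)/5.
Solving the pair: q_C = 185/8, q_F = 307/8.
Total output Q = 123/2, so price P = 234 - 123/2 = 345/2.

172.50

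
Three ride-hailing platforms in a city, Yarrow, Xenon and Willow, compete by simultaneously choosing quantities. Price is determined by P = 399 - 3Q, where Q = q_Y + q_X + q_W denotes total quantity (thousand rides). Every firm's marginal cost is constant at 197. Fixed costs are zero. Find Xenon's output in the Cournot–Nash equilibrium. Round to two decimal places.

16.83

Each firm earns π_i = (399 - 3Q)q_i - 197q_i.
Setting ∂π_i/∂q_i = 0 with rivals' quantities fixed: 202 - 6q_i - 3·Σ_{j≠i} q_j = 0.
With identical firms every q_j equals q_i, so Σ_{j≠i} q_j = 2q_i and 202 = 12q_i, giving q_i = 101/6.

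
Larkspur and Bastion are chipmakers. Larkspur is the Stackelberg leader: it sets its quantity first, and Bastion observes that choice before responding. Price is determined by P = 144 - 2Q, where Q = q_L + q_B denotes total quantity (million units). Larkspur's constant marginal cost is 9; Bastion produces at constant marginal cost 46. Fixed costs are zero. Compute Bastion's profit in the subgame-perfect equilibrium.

18

Solve by backward induction. Given q_L, the follower Bastion maximises π_B = (144 - 2q_L - 2q_B)q_B - 46q_B.
Setting the follower's marginal profit to zero, 98 - 2q_L - 4q_B = 0, i.e. q_B = (98 - 2q_L)/4.
The leader anticipates this reaction. Substituting into P = 144 - 2Q gives P = 95 - q_L, so π_L = (95 - q_L)q_L - 9q_L.
Maximising: ∂π_L/∂q_L = 86 - 2q_L = 0, giving q_L = 43.
Then q_B = (98 - 2·43)/4 = 3.
Price P = 144 - 2·46 = 52.
Bastion's profit: (52 - 46)·3 = 18.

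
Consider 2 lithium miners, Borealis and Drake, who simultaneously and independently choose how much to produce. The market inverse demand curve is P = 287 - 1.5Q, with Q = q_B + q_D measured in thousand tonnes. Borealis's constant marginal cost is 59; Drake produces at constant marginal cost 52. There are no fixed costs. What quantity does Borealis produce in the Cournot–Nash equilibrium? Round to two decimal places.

Borealis's profit: π_B = (287 - 1.5Q)q_B - (59q_B). Setting ∂π_B/∂q_B = 0: 228 - 3q_B - (3/2)(q_D) = 0.
Drake's first-order condition: 235 - 3q_D - (3/2)(q_B) = 0.
So q_B = (228 - (3/2)q_D)/3 and q_D = (235 - (3/2)q_B)/3.
Solving the pair: q_B = 442/9, q_D = 484/9.

49.11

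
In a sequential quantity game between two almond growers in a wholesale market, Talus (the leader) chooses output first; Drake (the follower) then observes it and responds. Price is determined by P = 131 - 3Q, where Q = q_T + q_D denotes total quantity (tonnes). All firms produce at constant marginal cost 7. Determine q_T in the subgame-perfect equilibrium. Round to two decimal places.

Solve by backward induction. Given q_T, the follower Drake maximises π_D = (131 - 3q_T - 3q_D)q_D - 7q_D.
∂π_D/∂q_D = 124 - 3q_T - 6q_D = 0 gives the reaction function q_D = (124 - 3q_T)/6.
The leader anticipates this reaction. Substituting into P = 131 - 3Q gives P = 69 - (3/2)q_T, so π_T = (69 - (3/2)q_T)q_T - 7q_T.
Leader FOC: 62 - 3q_T = 0, so q_T = 62/3.
Then q_D = (124 - 3·(62/3))/6 = 31/3.

20.67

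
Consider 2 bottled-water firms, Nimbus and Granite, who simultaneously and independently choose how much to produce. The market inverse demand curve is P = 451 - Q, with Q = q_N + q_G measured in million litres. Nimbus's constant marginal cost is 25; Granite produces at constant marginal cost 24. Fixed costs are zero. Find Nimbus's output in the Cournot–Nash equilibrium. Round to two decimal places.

Nimbus's profit: π_N = (451 - Q)q_N - (25q_N). Setting ∂π_N/∂q_N = 0: 426 - 2q_N - (q_G) = 0.
Granite's first-order condition: 427 - 2q_G - (q_N) = 0.
Best responses: q_N = (426 - q_G)/2, q_G = (427 - q_N)/2.
Substituting one into the other gives q_N = 425/3 and q_G = 428/3.

141.67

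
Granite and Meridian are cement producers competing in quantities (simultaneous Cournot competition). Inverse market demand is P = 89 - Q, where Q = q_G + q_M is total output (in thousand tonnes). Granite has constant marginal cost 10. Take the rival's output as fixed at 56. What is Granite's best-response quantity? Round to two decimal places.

With the rival's output fixed at 56, Granite's profit is π_G = (89 - 56 - q_G)q_G - (10q_G) = (33 - q_G)q_G - (10q_G).
∂π_G/∂q_G = 23 - 2q_G = 0, so q_G = 23/2.

11.50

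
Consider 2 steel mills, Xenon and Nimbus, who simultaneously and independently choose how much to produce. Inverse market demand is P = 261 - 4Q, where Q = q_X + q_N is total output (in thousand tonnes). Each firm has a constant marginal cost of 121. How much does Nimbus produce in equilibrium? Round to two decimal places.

11.67

A representative firm's profit is π_i = q_i(261 - 4Q) - 121q_i.
First-order condition (treating rivals' output as given): 140 - 8q_i - 4q_j = 0.
With identical firms every q_j equals q_i, so q_j = q_i and 140 = 12q_i, giving q_i = 35/3.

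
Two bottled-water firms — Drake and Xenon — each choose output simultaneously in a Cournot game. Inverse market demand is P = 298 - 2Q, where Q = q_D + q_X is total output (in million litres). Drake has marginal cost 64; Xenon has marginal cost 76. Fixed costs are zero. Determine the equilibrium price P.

Drake's profit: π_D = (298 - 2Q)q_D - (64q_D). Setting ∂π_D/∂q_D = 0: 234 - 4q_D - 2(q_X) = 0.
Xenon's first-order condition: 222 - 4q_X - 2(q_D) = 0.
Rearranging gives the reaction functions q_D = (234 - 2q_X)/4 and q_X = (222 - 2q_D)/4.
Solving the pair: q_D = 41, q_X = 35.
Total output Q = 76, so price P = 298 - 2·76 = 146.

146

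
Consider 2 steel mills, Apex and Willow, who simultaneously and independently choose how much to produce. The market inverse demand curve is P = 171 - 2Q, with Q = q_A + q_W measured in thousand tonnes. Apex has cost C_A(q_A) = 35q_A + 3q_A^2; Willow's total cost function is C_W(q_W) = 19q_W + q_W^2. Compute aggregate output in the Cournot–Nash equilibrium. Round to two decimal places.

31.43

Apex's profit: π_A = (171 - 2Q)q_A - (35q_A + 3q_A²). Setting ∂π_A/∂q_A = 0: 136 - 10q_A - 2(q_W) = 0.
Willow's profit: π_W = (171 - 2Q)q_W - (19q_W + q_W²). Setting ∂π_W/∂q_W = 0: 152 - 6q_W - 2(q_A) = 0.
Rearranging gives the reaction functions q_A = (136 - 2q_W)/10 and q_W = (152 - 2q_A)/6.
Solving the pair: q_A = 64/7, q_W = 156/7.
Total output Q = 64/7 + 156/7 = 220/7.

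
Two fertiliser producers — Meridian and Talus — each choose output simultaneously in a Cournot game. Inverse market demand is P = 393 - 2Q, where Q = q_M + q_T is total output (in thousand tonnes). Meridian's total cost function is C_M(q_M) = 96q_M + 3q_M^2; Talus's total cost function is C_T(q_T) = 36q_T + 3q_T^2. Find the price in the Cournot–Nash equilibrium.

284

Meridian's profit: π_M = (393 - 2Q)q_M - (96q_M + 3q_M²). Setting ∂π_M/∂q_M = 0: 297 - 10q_M - 2(q_T) = 0.
Talus's first-order condition: 357 - 10q_T - 2(q_M) = 0.
So q_M = (297 - 2q_T)/10 and q_T = (357 - 2q_M)/10.
Solving the pair: q_M = 47/2, q_T = 31.
Total output Q = 109/2, so price P = 393 - 2·(109/2) = 284.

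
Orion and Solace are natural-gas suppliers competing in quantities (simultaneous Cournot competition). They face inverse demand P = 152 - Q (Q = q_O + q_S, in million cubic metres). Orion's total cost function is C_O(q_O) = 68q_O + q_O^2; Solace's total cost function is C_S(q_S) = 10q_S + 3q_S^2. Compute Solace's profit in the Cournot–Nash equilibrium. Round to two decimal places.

975.05

Orion's profit: π_O = (152 - Q)q_O - (68q_O + q_O²). Setting ∂π_O/∂q_O = 0: 84 - 4q_O - (q_S) = 0.
Solace's profit: π_S = (152 - Q)q_S - (10q_S + 3q_S²). Setting ∂π_S/∂q_S = 0: 142 - 8q_S - (q_O) = 0.
Best responses: q_O = (84 - q_S)/4, q_S = (142 - q_O)/8.
Solving the pair: q_O = 530/31, q_S = 484/31.
Price P = 152 - 1014/31 = 119.2903.
Solace's profit: 119.2903·(484/31) - 10·(484/31) - 3(484/31)² = 975.0510.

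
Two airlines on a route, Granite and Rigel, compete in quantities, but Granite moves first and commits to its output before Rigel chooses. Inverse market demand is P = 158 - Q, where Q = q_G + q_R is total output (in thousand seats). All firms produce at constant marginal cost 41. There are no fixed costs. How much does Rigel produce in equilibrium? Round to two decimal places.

29.25

The follower Rigel best-responds to any q_G: π_R = (158 - Q)q_R - 41q_R.
Follower FOC: 117 - q_G - 2q_R = 0, so q_R(q_G) = (117 - q_G)/2.
Granite substitutes q_R(q_G) into its own profit: π_G = q_G(158 - q_G - (117 - q_G)/2) - 41q_G = (199/2 - (1/2)q_G)q_G - 41q_G.
Leader FOC: 117/2 - q_G = 0, so q_G = 117/2.
Then q_R = (117 - 117/2)/2 = 117/4.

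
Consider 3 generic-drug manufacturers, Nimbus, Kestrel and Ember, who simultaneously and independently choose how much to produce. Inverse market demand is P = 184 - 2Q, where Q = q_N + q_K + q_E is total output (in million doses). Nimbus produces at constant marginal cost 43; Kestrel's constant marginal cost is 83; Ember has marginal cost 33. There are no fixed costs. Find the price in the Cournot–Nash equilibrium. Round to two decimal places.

Nimbus's profit: π_N = (184 - 2Q)q_N - (43q_N). Setting ∂π_N/∂q_N = 0: 141 - 4q_N - 2(q_K + q_E) = 0.
Kestrel's profit: π_K = (184 - 2Q)q_K - (83q_K). Setting ∂π_K/∂q_K = 0: 101 - 4q_K - 2(q_N + q_E) = 0.
Ember's first-order condition: 151 - 4q_E - 2(q_N + q_K) = 0.
Adding the 3 conditions: 393 − 4Q − 4Q = 0, i.e. Q = 393/8.
Back-substituting: q_N = (141 − 393/4)/2 = 171/8, q_K = (101 − 393/4)/2 = 11/8, q_E = (151 − 393/4)/2 = 211/8.
Total output Q = 393/8, so price P = 184 - 2·(393/8) = 343/4.

85.75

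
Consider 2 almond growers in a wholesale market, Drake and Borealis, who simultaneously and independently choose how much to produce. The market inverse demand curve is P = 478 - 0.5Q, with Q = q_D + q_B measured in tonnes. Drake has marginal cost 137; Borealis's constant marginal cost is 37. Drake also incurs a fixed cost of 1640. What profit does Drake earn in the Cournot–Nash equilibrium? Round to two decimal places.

Drake's profit: π_D = (478 - 0.5Q)q_D - (137q_D). Setting ∂π_D/∂q_D = 0: 341 - q_D - (1/2)(q_B) = 0.
Borealis's profit: π_B = (478 - 0.5Q)q_B - (37q_B). Setting ∂π_B/∂q_B = 0: 441 - q_B - (1/2)(q_D) = 0.
Rearranging gives the reaction functions q_D = (341 - (1/2)q_B) and q_B = (441 - (1/2)q_D).
Solving the pair: q_D = 482/3, q_B = 1082/3.
Price P = 478 - (1/2)·(1564/3) = 652/3.
Drake's profit: (652/3 - 137)·(482/3) - 1640 = 11266.8889.

11266.89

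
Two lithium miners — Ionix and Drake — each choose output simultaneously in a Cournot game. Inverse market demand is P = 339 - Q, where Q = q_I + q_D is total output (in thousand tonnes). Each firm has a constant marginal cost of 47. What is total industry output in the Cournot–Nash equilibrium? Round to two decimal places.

Each firm earns π_i = (339 - Q)q_i - 47q_i.
Setting ∂π_i/∂q_i = 0 with rivals' quantities fixed: 292 - 2q_i - q_j = 0.
With identical firms every q_j equals q_i, so q_j = q_i and 292 = 3q_i, giving q_i = 292/3.
Total output Q = 292/3 + 292/3 = 584/3.

194.67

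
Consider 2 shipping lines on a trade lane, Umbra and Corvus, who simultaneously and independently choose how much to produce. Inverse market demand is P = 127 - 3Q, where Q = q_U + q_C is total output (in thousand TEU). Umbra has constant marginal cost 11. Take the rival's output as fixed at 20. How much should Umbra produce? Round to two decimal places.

With the rival's output fixed at 20, Umbra's profit is π_U = (127 - 3·20 - 3q_U)q_U - (11q_U) = (67 - 3q_U)q_U - (11q_U).
∂π_U/∂q_U = 56 - 6q_U = 0, so q_U = 28/3.

9.33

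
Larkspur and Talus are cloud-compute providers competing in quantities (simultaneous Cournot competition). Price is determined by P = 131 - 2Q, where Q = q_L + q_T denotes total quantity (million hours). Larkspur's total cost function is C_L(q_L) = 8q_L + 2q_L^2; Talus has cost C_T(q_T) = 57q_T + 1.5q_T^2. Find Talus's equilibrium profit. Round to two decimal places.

154.96

Larkspur's profit: π_L = (131 - 2Q)q_L - (8q_L + 2q_L²). Setting ∂π_L/∂q_L = 0: 123 - 8q_L - 2(q_T) = 0.
Talus's profit: π_T = (131 - 2Q)q_T - (57q_T + (3/2)q_T²). Setting ∂π_T/∂q_T = 0: 74 - 7q_T - 2(q_L) = 0.
So q_L = (123 - 2q_T)/8 and q_T = (74 - 2q_L)/7.
Substituting one into the other gives q_L = 713/52 and q_T = 173/26.
Price P = 131 - 2·(1059/52) = 90.2692.
Talus's profit: 90.2692·(173/26) - 57·(173/26) - (3/2)(173/26)² = 154.9578.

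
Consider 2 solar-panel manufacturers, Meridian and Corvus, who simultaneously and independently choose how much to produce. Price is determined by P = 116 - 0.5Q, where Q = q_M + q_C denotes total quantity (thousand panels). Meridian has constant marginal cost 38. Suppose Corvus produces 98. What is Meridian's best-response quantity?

With the rival's output fixed at 98, Meridian's profit is π_M = (116 - (1/2)·98 - (1/2)q_M)q_M - (38q_M) = (67 - (1/2)q_M)q_M - (38q_M).
∂π_M/∂q_M = 29 - q_M = 0, so q_M = 29.

29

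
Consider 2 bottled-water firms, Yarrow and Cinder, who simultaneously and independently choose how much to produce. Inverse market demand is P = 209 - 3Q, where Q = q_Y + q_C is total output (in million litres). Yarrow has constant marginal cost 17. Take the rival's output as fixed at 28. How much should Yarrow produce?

18

With the rival's output fixed at 28, Yarrow's profit is π_Y = (209 - 3·28 - 3q_Y)q_Y - (17q_Y) = (125 - 3q_Y)q_Y - (17q_Y).
∂π_Y/∂q_Y = 108 - 6q_Y = 0, so q_Y = 18.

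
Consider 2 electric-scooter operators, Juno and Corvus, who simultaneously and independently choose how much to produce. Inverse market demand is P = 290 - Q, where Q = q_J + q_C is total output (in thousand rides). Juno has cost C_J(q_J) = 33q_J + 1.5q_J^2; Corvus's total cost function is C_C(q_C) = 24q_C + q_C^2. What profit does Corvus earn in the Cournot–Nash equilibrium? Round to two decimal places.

Juno's profit: π_J = (290 - Q)q_J - (33q_J + (3/2)q_J²). Setting ∂π_J/∂q_J = 0: 257 - 5q_J - (q_C) = 0.
Corvus's first-order condition: 266 - 4q_C - (q_J) = 0.
Rearranging gives the reaction functions q_J = (257 - q_C)/5 and q_C = (266 - q_J)/4.
Solving the pair: q_J = 762/19, q_C = 1073/19.
Price P = 290 - 1835/19 = 193.4211.
Corvus's profit: 193.4211·(1073/19) - 24·(1073/19) - (1073/19)² = 6378.5540.

6378.55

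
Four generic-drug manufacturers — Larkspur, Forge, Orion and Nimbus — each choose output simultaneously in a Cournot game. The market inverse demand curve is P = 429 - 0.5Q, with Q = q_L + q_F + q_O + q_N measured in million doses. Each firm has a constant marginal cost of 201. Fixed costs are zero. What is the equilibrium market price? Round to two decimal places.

246.60

Each firm earns π_i = (429 - 0.5Q)q_i - 201q_i.
First-order condition (treating rivals' output as given): 228 - q_i - (1/2)·Σ_{j≠i} q_j = 0.
With identical firms every q_j equals q_i, so Σ_{j≠i} q_j = 3q_i and 228 = (5/2)q_i, giving q_i = 456/5.
Total output Q = 1824/5, so price P = 429 - (1/2)·(1824/5) = 1233/5.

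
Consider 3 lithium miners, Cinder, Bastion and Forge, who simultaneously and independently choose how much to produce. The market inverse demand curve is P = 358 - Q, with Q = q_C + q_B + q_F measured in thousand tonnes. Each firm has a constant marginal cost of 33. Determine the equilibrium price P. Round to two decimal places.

Each firm earns π_i = (358 - Q)q_i - 33q_i.
Setting ∂π_i/∂q_i = 0 with rivals' quantities fixed: 325 - 2q_i - Σ_{j≠i} q_j = 0.
By symmetry each firm produces the same amount; substituting Σ_{j≠i} q_j = 2q_i yields q_i = 325/4.
Total output Q = 975/4, so price P = 358 - 975/4 = 457/4.

114.25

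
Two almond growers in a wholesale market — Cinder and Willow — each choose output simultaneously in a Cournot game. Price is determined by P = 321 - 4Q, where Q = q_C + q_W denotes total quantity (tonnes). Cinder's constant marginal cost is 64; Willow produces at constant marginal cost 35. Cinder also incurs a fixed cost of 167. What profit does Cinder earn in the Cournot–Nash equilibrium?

1277

Cinder's profit: π_C = (321 - 4Q)q_C - (64q_C). Setting ∂π_C/∂q_C = 0: 257 - 8q_C - 4(q_W) = 0.
Willow's profit: π_W = (321 - 4Q)q_W - (35q_W). Setting ∂π_W/∂q_W = 0: 286 - 8q_W - 4(q_C) = 0.
So q_C = (257 - 4q_W)/8 and q_W = (286 - 4q_C)/8.
Substituting one into the other gives q_C = 19 and q_W = 105/4.
Price P = 321 - 4·(181/4) = 140.
Cinder's profit: (140 - 64)·19 - 167 = 1277.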